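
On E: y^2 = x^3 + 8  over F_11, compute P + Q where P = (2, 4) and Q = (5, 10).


P != Q, so use the chord formula.
s = (y2 - y1) / (x2 - x1) = (6) / (3) mod 11 = 2
x3 = s^2 - x1 - x2 mod 11 = 2^2 - 2 - 5 = 8
y3 = s (x1 - x3) - y1 mod 11 = 2 * (2 - 8) - 4 = 6

P + Q = (8, 6)


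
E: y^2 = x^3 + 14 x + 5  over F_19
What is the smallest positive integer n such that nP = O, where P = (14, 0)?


Compute successive multiples of P until we hit O:
  1P = (14, 0)
  2P = O

ord(P) = 2


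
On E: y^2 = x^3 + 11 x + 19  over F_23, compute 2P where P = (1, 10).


Doubling: s = (3 x1^2 + a) / (2 y1)
s = (3*1^2 + 11) / (2*10) mod 23 = 3
x3 = s^2 - 2 x1 mod 23 = 3^2 - 2*1 = 7
y3 = s (x1 - x3) - y1 mod 23 = 3 * (1 - 7) - 10 = 18

2P = (7, 18)


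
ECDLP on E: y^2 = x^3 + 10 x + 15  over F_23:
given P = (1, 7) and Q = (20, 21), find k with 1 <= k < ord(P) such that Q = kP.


Enumerate multiples of P until we hit Q = (20, 21):
  1P = (1, 7)
  2P = (14, 22)
  3P = (16, 4)
  4P = (18, 1)
  5P = (5, 12)
  6P = (20, 21)
Match found at i = 6.

k = 6


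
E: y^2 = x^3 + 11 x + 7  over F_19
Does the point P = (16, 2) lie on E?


Check whether y^2 = x^3 + 11 x + 7 (mod 19) for (x, y) = (16, 2).
LHS: y^2 = 2^2 mod 19 = 4
RHS: x^3 + 11 x + 7 = 16^3 + 11*16 + 7 mod 19 = 4
LHS = RHS

Yes, on the curve


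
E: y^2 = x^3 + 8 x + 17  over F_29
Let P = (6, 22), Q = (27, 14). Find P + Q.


P != Q, so use the chord formula.
s = (y2 - y1) / (x2 - x1) = (21) / (21) mod 29 = 1
x3 = s^2 - x1 - x2 mod 29 = 1^2 - 6 - 27 = 26
y3 = s (x1 - x3) - y1 mod 29 = 1 * (6 - 26) - 22 = 16

P + Q = (26, 16)


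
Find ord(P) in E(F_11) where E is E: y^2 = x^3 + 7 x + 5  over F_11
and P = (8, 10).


Compute successive multiples of P until we hit O:
  1P = (8, 10)
  2P = (9, 7)
  3P = (3, 8)
  4P = (5, 0)
  5P = (3, 3)
  6P = (9, 4)
  7P = (8, 1)
  8P = O

ord(P) = 8


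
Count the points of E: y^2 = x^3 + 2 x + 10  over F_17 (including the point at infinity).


For each x in F_17, count y with y^2 = x^3 + 2 x + 10 mod 17:
  x = 1: RHS = 13, y in [8, 9]  -> 2 point(s)
  x = 3: RHS = 9, y in [3, 14]  -> 2 point(s)
  x = 5: RHS = 9, y in [3, 14]  -> 2 point(s)
  x = 6: RHS = 0, y in [0]  -> 1 point(s)
  x = 9: RHS = 9, y in [3, 14]  -> 2 point(s)
  x = 15: RHS = 15, y in [7, 10]  -> 2 point(s)
Affine points: 11. Add the point at infinity: total = 12.

#E(F_17) = 12


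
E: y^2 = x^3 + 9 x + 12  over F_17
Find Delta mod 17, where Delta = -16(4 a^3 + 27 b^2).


4 a^3 + 27 b^2 = 4*9^3 + 27*12^2 = 2916 + 3888 = 6804
Delta = -16 * (6804) = -108864
Delta mod 17 = 4

Delta = 4 (mod 17)


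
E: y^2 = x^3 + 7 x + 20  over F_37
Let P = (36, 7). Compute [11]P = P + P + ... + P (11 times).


k = 11 = 1011_2 (binary, LSB first: 1101)
Double-and-add from P = (36, 7):
  bit 0 = 1: acc = O + (36, 7) = (36, 7)
  bit 1 = 1: acc = (36, 7) + (1, 18) = (21, 20)
  bit 2 = 0: acc unchanged = (21, 20)
  bit 3 = 1: acc = (21, 20) + (29, 9) = (23, 29)

11P = (23, 29)


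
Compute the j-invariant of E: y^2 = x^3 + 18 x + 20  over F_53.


Delta = -16(4 a^3 + 27 b^2) mod 53 = 11
-1728 * (4 a)^3 = -1728 * (4*18)^3 mod 53 = 38
j = 38 * 11^(-1) mod 53 = 42

j = 42 (mod 53)


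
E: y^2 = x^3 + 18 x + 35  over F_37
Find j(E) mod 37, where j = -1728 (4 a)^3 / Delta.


Delta = -16(4 a^3 + 27 b^2) mod 37 = 19
-1728 * (4 a)^3 = -1728 * (4*18)^3 mod 37 = 23
j = 23 * 19^(-1) mod 37 = 9

j = 9 (mod 37)


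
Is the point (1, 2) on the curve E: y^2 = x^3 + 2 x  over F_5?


Check whether y^2 = x^3 + 2 x + 0 (mod 5) for (x, y) = (1, 2).
LHS: y^2 = 2^2 mod 5 = 4
RHS: x^3 + 2 x + 0 = 1^3 + 2*1 + 0 mod 5 = 3
LHS != RHS

No, not on the curve


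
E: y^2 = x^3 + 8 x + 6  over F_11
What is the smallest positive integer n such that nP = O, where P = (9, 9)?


Compute successive multiples of P until we hit O:
  1P = (9, 9)
  2P = (7, 3)
  3P = (4, 6)
  4P = (1, 9)
  5P = (1, 2)
  6P = (4, 5)
  7P = (7, 8)
  8P = (9, 2)
  ... (continuing to 9P)
  9P = O

ord(P) = 9


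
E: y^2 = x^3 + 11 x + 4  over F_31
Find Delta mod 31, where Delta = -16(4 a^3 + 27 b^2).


4 a^3 + 27 b^2 = 4*11^3 + 27*4^2 = 5324 + 432 = 5756
Delta = -16 * (5756) = -92096
Delta mod 31 = 5

Delta = 5 (mod 31)


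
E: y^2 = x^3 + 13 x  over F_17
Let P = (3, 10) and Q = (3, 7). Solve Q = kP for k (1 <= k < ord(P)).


Enumerate multiples of P until we hit Q = (3, 7):
  1P = (3, 10)
  2P = (15, 0)
  3P = (3, 7)
Match found at i = 3.

k = 3


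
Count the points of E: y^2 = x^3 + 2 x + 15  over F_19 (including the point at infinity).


For each x in F_19, count y with y^2 = x^3 + 2 x + 15 mod 19:
  x = 4: RHS = 11, y in [7, 12]  -> 2 point(s)
  x = 5: RHS = 17, y in [6, 13]  -> 2 point(s)
  x = 7: RHS = 11, y in [7, 12]  -> 2 point(s)
  x = 8: RHS = 11, y in [7, 12]  -> 2 point(s)
  x = 10: RHS = 9, y in [3, 16]  -> 2 point(s)
  x = 11: RHS = 0, y in [0]  -> 1 point(s)
  x = 12: RHS = 0, y in [0]  -> 1 point(s)
  x = 15: RHS = 0, y in [0]  -> 1 point(s)
  x = 16: RHS = 1, y in [1, 18]  -> 2 point(s)
Affine points: 15. Add the point at infinity: total = 16.

#E(F_19) = 16


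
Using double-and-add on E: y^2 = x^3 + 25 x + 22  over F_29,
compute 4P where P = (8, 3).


k = 4 = 100_2 (binary, LSB first: 001)
Double-and-add from P = (8, 3):
  bit 0 = 0: acc unchanged = O
  bit 1 = 0: acc unchanged = O
  bit 2 = 1: acc = O + (27, 15) = (27, 15)

4P = (27, 15)


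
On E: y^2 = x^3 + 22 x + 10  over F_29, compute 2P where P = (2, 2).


Doubling: s = (3 x1^2 + a) / (2 y1)
s = (3*2^2 + 22) / (2*2) mod 29 = 23
x3 = s^2 - 2 x1 mod 29 = 23^2 - 2*2 = 3
y3 = s (x1 - x3) - y1 mod 29 = 23 * (2 - 3) - 2 = 4

2P = (3, 4)


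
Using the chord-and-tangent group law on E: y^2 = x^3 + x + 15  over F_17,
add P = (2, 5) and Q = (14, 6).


P != Q, so use the chord formula.
s = (y2 - y1) / (x2 - x1) = (1) / (12) mod 17 = 10
x3 = s^2 - x1 - x2 mod 17 = 10^2 - 2 - 14 = 16
y3 = s (x1 - x3) - y1 mod 17 = 10 * (2 - 16) - 5 = 8

P + Q = (16, 8)


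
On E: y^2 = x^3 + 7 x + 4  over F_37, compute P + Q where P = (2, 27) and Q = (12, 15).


P != Q, so use the chord formula.
s = (y2 - y1) / (x2 - x1) = (25) / (10) mod 37 = 21
x3 = s^2 - x1 - x2 mod 37 = 21^2 - 2 - 12 = 20
y3 = s (x1 - x3) - y1 mod 37 = 21 * (2 - 20) - 27 = 2

P + Q = (20, 2)


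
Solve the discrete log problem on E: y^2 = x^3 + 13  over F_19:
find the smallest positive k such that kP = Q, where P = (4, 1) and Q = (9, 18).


Enumerate multiples of P until we hit Q = (9, 18):
  1P = (4, 1)
  2P = (17, 10)
  3P = (5, 10)
  4P = (15, 14)
  5P = (16, 9)
  6P = (10, 14)
  7P = (6, 1)
  8P = (9, 18)
Match found at i = 8.

k = 8


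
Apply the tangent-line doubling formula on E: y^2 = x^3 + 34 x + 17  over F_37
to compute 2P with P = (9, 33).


Doubling: s = (3 x1^2 + a) / (2 y1)
s = (3*9^2 + 34) / (2*33) mod 37 = 7
x3 = s^2 - 2 x1 mod 37 = 7^2 - 2*9 = 31
y3 = s (x1 - x3) - y1 mod 37 = 7 * (9 - 31) - 33 = 35

2P = (31, 35)


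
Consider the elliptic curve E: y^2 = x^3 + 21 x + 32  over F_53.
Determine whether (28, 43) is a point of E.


Check whether y^2 = x^3 + 21 x + 32 (mod 53) for (x, y) = (28, 43).
LHS: y^2 = 43^2 mod 53 = 47
RHS: x^3 + 21 x + 32 = 28^3 + 21*28 + 32 mod 53 = 47
LHS = RHS

Yes, on the curve


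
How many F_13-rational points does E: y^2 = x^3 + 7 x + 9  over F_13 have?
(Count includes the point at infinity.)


For each x in F_13, count y with y^2 = x^3 + 7 x + 9 mod 13:
  x = 0: RHS = 9, y in [3, 10]  -> 2 point(s)
  x = 1: RHS = 4, y in [2, 11]  -> 2 point(s)
  x = 4: RHS = 10, y in [6, 7]  -> 2 point(s)
  x = 5: RHS = 0, y in [0]  -> 1 point(s)
  x = 10: RHS = 0, y in [0]  -> 1 point(s)
  x = 11: RHS = 0, y in [0]  -> 1 point(s)
  x = 12: RHS = 1, y in [1, 12]  -> 2 point(s)
Affine points: 11. Add the point at infinity: total = 12.

#E(F_13) = 12


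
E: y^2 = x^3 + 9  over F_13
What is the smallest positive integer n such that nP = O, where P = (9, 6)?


Compute successive multiples of P until we hit O:
  1P = (9, 6)
  2P = (11, 12)
  3P = (2, 2)
  4P = (1, 6)
  5P = (3, 7)
  6P = (5, 2)
  7P = (0, 3)
  8P = (7, 12)
  ... (continuing to 21P)
  21P = O

ord(P) = 21


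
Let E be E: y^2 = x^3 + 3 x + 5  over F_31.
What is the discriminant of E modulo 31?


4 a^3 + 27 b^2 = 4*3^3 + 27*5^2 = 108 + 675 = 783
Delta = -16 * (783) = -12528
Delta mod 31 = 27

Delta = 27 (mod 31)


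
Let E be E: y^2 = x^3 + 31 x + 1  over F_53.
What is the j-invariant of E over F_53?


Delta = -16(4 a^3 + 27 b^2) mod 53 = 43
-1728 * (4 a)^3 = -1728 * (4*31)^3 mod 53 = 42
j = 42 * 43^(-1) mod 53 = 17

j = 17 (mod 53)


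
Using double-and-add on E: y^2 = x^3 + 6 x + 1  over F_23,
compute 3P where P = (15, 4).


k = 3 = 11_2 (binary, LSB first: 11)
Double-and-add from P = (15, 4):
  bit 0 = 1: acc = O + (15, 4) = (15, 4)
  bit 1 = 1: acc = (15, 4) + (9, 18) = (7, 8)

3P = (7, 8)


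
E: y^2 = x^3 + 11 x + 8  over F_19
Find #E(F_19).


For each x in F_19, count y with y^2 = x^3 + 11 x + 8 mod 19:
  x = 1: RHS = 1, y in [1, 18]  -> 2 point(s)
  x = 2: RHS = 0, y in [0]  -> 1 point(s)
  x = 3: RHS = 11, y in [7, 12]  -> 2 point(s)
  x = 5: RHS = 17, y in [6, 13]  -> 2 point(s)
  x = 6: RHS = 5, y in [9, 10]  -> 2 point(s)
  x = 8: RHS = 0, y in [0]  -> 1 point(s)
  x = 9: RHS = 0, y in [0]  -> 1 point(s)
  x = 10: RHS = 16, y in [4, 15]  -> 2 point(s)
  x = 11: RHS = 16, y in [4, 15]  -> 2 point(s)
  x = 12: RHS = 6, y in [5, 14]  -> 2 point(s)
  x = 13: RHS = 11, y in [7, 12]  -> 2 point(s)
  x = 16: RHS = 5, y in [9, 10]  -> 2 point(s)
  x = 17: RHS = 16, y in [4, 15]  -> 2 point(s)
Affine points: 23. Add the point at infinity: total = 24.

#E(F_19) = 24


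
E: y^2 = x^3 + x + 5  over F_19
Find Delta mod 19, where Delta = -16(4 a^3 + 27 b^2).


4 a^3 + 27 b^2 = 4*1^3 + 27*5^2 = 4 + 675 = 679
Delta = -16 * (679) = -10864
Delta mod 19 = 4

Delta = 4 (mod 19)


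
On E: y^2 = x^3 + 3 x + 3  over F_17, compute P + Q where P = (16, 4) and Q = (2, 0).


P != Q, so use the chord formula.
s = (y2 - y1) / (x2 - x1) = (13) / (3) mod 17 = 10
x3 = s^2 - x1 - x2 mod 17 = 10^2 - 16 - 2 = 14
y3 = s (x1 - x3) - y1 mod 17 = 10 * (16 - 14) - 4 = 16

P + Q = (14, 16)


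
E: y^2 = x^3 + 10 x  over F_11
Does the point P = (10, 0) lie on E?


Check whether y^2 = x^3 + 10 x + 0 (mod 11) for (x, y) = (10, 0).
LHS: y^2 = 0^2 mod 11 = 0
RHS: x^3 + 10 x + 0 = 10^3 + 10*10 + 0 mod 11 = 0
LHS = RHS

Yes, on the curve


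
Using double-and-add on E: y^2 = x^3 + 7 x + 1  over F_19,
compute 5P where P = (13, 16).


k = 5 = 101_2 (binary, LSB first: 101)
Double-and-add from P = (13, 16):
  bit 0 = 1: acc = O + (13, 16) = (13, 16)
  bit 1 = 0: acc unchanged = (13, 16)
  bit 2 = 1: acc = (13, 16) + (15, 2) = (2, 2)

5P = (2, 2)


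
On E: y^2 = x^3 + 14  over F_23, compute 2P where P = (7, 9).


Doubling: s = (3 x1^2 + a) / (2 y1)
s = (3*7^2 + 0) / (2*9) mod 23 = 12
x3 = s^2 - 2 x1 mod 23 = 12^2 - 2*7 = 15
y3 = s (x1 - x3) - y1 mod 23 = 12 * (7 - 15) - 9 = 10

2P = (15, 10)


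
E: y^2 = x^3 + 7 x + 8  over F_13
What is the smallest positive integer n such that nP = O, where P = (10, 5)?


Compute successive multiples of P until we hit O:
  1P = (10, 5)
  2P = (3, 11)
  3P = (1, 4)
  4P = (11, 5)
  5P = (5, 8)
  6P = (2, 11)
  7P = (4, 10)
  8P = (8, 2)
  ... (continuing to 20P)
  20P = O

ord(P) = 20


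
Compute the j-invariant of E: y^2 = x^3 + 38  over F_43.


Delta = -16(4 a^3 + 27 b^2) mod 43 = 36
-1728 * (4 a)^3 = -1728 * (4*0)^3 mod 43 = 0
j = 0 * 36^(-1) mod 43 = 0

j = 0 (mod 43)


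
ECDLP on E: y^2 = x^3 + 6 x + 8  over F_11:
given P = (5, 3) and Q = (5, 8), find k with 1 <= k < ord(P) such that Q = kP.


Enumerate multiples of P until we hit Q = (5, 8):
  1P = (5, 3)
  2P = (10, 1)
  3P = (1, 2)
  4P = (3, 3)
  5P = (3, 8)
  6P = (1, 9)
  7P = (10, 10)
  8P = (5, 8)
Match found at i = 8.

k = 8


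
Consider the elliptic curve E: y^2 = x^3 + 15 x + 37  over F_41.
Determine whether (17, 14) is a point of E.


Check whether y^2 = x^3 + 15 x + 37 (mod 41) for (x, y) = (17, 14).
LHS: y^2 = 14^2 mod 41 = 32
RHS: x^3 + 15 x + 37 = 17^3 + 15*17 + 37 mod 41 = 39
LHS != RHS

No, not on the curve


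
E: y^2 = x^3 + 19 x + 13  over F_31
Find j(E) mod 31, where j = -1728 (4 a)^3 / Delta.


Delta = -16(4 a^3 + 27 b^2) mod 31 = 12
-1728 * (4 a)^3 = -1728 * (4*19)^3 mod 31 = 4
j = 4 * 12^(-1) mod 31 = 21

j = 21 (mod 31)


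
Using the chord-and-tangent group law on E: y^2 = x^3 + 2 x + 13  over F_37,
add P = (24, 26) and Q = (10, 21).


P != Q, so use the chord formula.
s = (y2 - y1) / (x2 - x1) = (32) / (23) mod 37 = 3
x3 = s^2 - x1 - x2 mod 37 = 3^2 - 24 - 10 = 12
y3 = s (x1 - x3) - y1 mod 37 = 3 * (24 - 12) - 26 = 10

P + Q = (12, 10)


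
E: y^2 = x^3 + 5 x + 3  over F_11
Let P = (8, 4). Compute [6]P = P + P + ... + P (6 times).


k = 6 = 110_2 (binary, LSB first: 011)
Double-and-add from P = (8, 4):
  bit 0 = 0: acc unchanged = O
  bit 1 = 1: acc = O + (0, 6) = (0, 6)
  bit 2 = 1: acc = (0, 6) + (3, 1) = (1, 3)

6P = (1, 3)


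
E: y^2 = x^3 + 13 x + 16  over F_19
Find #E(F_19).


For each x in F_19, count y with y^2 = x^3 + 13 x + 16 mod 19:
  x = 0: RHS = 16, y in [4, 15]  -> 2 point(s)
  x = 1: RHS = 11, y in [7, 12]  -> 2 point(s)
  x = 3: RHS = 6, y in [5, 14]  -> 2 point(s)
  x = 5: RHS = 16, y in [4, 15]  -> 2 point(s)
  x = 6: RHS = 6, y in [5, 14]  -> 2 point(s)
  x = 8: RHS = 5, y in [9, 10]  -> 2 point(s)
  x = 9: RHS = 7, y in [8, 11]  -> 2 point(s)
  x = 10: RHS = 6, y in [5, 14]  -> 2 point(s)
  x = 12: RHS = 0, y in [0]  -> 1 point(s)
  x = 13: RHS = 7, y in [8, 11]  -> 2 point(s)
  x = 14: RHS = 16, y in [4, 15]  -> 2 point(s)
  x = 16: RHS = 7, y in [8, 11]  -> 2 point(s)
  x = 17: RHS = 1, y in [1, 18]  -> 2 point(s)
Affine points: 25. Add the point at infinity: total = 26.

#E(F_19) = 26


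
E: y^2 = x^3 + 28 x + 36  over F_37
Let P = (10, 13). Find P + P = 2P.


Doubling: s = (3 x1^2 + a) / (2 y1)
s = (3*10^2 + 28) / (2*13) mod 37 = 24
x3 = s^2 - 2 x1 mod 37 = 24^2 - 2*10 = 1
y3 = s (x1 - x3) - y1 mod 37 = 24 * (10 - 1) - 13 = 18

2P = (1, 18)


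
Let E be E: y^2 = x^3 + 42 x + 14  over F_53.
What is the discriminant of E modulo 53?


4 a^3 + 27 b^2 = 4*42^3 + 27*14^2 = 296352 + 5292 = 301644
Delta = -16 * (301644) = -4826304
Delta mod 53 = 35

Delta = 35 (mod 53)


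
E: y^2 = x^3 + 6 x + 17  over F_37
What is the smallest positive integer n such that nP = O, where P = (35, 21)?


Compute successive multiples of P until we hit O:
  1P = (35, 21)
  2P = (14, 25)
  3P = (32, 26)
  4P = (18, 0)
  5P = (32, 11)
  6P = (14, 12)
  7P = (35, 16)
  8P = O

ord(P) = 8


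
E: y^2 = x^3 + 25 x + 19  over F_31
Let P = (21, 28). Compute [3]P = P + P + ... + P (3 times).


k = 3 = 11_2 (binary, LSB first: 11)
Double-and-add from P = (21, 28):
  bit 0 = 1: acc = O + (21, 28) = (21, 28)
  bit 1 = 1: acc = (21, 28) + (3, 20) = (16, 19)

3P = (16, 19)


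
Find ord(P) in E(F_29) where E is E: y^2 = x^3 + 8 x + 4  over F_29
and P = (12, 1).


Compute successive multiples of P until we hit O:
  1P = (12, 1)
  2P = (4, 19)
  3P = (9, 14)
  4P = (1, 19)
  5P = (17, 23)
  6P = (24, 10)
  7P = (28, 16)
  8P = (2, 12)
  ... (continuing to 17P)
  17P = O

ord(P) = 17


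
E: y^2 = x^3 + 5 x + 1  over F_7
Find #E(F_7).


For each x in F_7, count y with y^2 = x^3 + 5 x + 1 mod 7:
  x = 0: RHS = 1, y in [1, 6]  -> 2 point(s)
  x = 1: RHS = 0, y in [0]  -> 1 point(s)
  x = 3: RHS = 1, y in [1, 6]  -> 2 point(s)
  x = 4: RHS = 1, y in [1, 6]  -> 2 point(s)
  x = 5: RHS = 4, y in [2, 5]  -> 2 point(s)
  x = 6: RHS = 2, y in [3, 4]  -> 2 point(s)
Affine points: 11. Add the point at infinity: total = 12.

#E(F_7) = 12


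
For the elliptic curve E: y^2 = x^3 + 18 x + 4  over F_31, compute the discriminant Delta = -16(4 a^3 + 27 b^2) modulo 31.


4 a^3 + 27 b^2 = 4*18^3 + 27*4^2 = 23328 + 432 = 23760
Delta = -16 * (23760) = -380160
Delta mod 31 = 24

Delta = 24 (mod 31)


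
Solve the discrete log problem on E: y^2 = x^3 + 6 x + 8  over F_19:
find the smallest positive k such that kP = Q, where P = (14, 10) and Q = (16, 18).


Enumerate multiples of P until we hit Q = (16, 18):
  1P = (14, 10)
  2P = (16, 18)
Match found at i = 2.

k = 2


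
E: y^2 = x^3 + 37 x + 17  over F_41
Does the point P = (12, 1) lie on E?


Check whether y^2 = x^3 + 37 x + 17 (mod 41) for (x, y) = (12, 1).
LHS: y^2 = 1^2 mod 41 = 1
RHS: x^3 + 37 x + 17 = 12^3 + 37*12 + 17 mod 41 = 16
LHS != RHS

No, not on the curve


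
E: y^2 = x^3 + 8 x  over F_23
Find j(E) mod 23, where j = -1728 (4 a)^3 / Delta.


Delta = -16(4 a^3 + 27 b^2) mod 23 = 7
-1728 * (4 a)^3 = -1728 * (4*8)^3 mod 23 = 21
j = 21 * 7^(-1) mod 23 = 3

j = 3 (mod 23)


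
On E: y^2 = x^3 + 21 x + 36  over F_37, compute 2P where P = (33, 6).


Doubling: s = (3 x1^2 + a) / (2 y1)
s = (3*33^2 + 21) / (2*6) mod 37 = 15
x3 = s^2 - 2 x1 mod 37 = 15^2 - 2*33 = 11
y3 = s (x1 - x3) - y1 mod 37 = 15 * (33 - 11) - 6 = 28

2P = (11, 28)


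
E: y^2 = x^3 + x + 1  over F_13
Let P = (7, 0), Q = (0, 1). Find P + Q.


P != Q, so use the chord formula.
s = (y2 - y1) / (x2 - x1) = (1) / (6) mod 13 = 11
x3 = s^2 - x1 - x2 mod 13 = 11^2 - 7 - 0 = 10
y3 = s (x1 - x3) - y1 mod 13 = 11 * (7 - 10) - 0 = 6

P + Q = (10, 6)


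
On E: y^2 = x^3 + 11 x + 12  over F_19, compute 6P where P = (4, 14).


k = 6 = 110_2 (binary, LSB first: 011)
Double-and-add from P = (4, 14):
  bit 0 = 0: acc unchanged = O
  bit 1 = 1: acc = O + (8, 2) = (8, 2)
  bit 2 = 1: acc = (8, 2) + (10, 1) = (6, 16)

6P = (6, 16)


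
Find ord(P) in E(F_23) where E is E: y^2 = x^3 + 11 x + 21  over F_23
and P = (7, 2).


Compute successive multiples of P until we hit O:
  1P = (7, 2)
  2P = (11, 1)
  3P = (18, 18)
  4P = (10, 2)
  5P = (6, 21)
  6P = (3, 14)
  7P = (22, 20)
  8P = (12, 15)
  ... (continuing to 18P)
  18P = O

ord(P) = 18


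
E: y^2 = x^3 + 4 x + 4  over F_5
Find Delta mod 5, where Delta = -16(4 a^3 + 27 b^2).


4 a^3 + 27 b^2 = 4*4^3 + 27*4^2 = 256 + 432 = 688
Delta = -16 * (688) = -11008
Delta mod 5 = 2

Delta = 2 (mod 5)


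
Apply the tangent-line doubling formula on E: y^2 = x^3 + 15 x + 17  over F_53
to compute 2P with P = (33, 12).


Doubling: s = (3 x1^2 + a) / (2 y1)
s = (3*33^2 + 15) / (2*12) mod 53 = 44
x3 = s^2 - 2 x1 mod 53 = 44^2 - 2*33 = 15
y3 = s (x1 - x3) - y1 mod 53 = 44 * (33 - 15) - 12 = 38

2P = (15, 38)


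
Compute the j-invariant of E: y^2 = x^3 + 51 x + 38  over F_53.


Delta = -16(4 a^3 + 27 b^2) mod 53 = 37
-1728 * (4 a)^3 = -1728 * (4*51)^3 mod 53 = 7
j = 7 * 37^(-1) mod 53 = 36

j = 36 (mod 53)


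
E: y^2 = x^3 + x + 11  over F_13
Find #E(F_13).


For each x in F_13, count y with y^2 = x^3 + 1 x + 11 mod 13:
  x = 1: RHS = 0, y in [0]  -> 1 point(s)
  x = 4: RHS = 1, y in [1, 12]  -> 2 point(s)
  x = 6: RHS = 12, y in [5, 8]  -> 2 point(s)
  x = 7: RHS = 10, y in [6, 7]  -> 2 point(s)
  x = 11: RHS = 1, y in [1, 12]  -> 2 point(s)
  x = 12: RHS = 9, y in [3, 10]  -> 2 point(s)
Affine points: 11. Add the point at infinity: total = 12.

#E(F_13) = 12


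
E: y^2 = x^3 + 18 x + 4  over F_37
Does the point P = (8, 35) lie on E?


Check whether y^2 = x^3 + 18 x + 4 (mod 37) for (x, y) = (8, 35).
LHS: y^2 = 35^2 mod 37 = 4
RHS: x^3 + 18 x + 4 = 8^3 + 18*8 + 4 mod 37 = 31
LHS != RHS

No, not on the curve


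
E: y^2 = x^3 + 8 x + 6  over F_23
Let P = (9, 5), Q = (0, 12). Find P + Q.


P != Q, so use the chord formula.
s = (y2 - y1) / (x2 - x1) = (7) / (14) mod 23 = 12
x3 = s^2 - x1 - x2 mod 23 = 12^2 - 9 - 0 = 20
y3 = s (x1 - x3) - y1 mod 23 = 12 * (9 - 20) - 5 = 1

P + Q = (20, 1)


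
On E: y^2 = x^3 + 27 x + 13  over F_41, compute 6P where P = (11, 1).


k = 6 = 110_2 (binary, LSB first: 011)
Double-and-add from P = (11, 1):
  bit 0 = 0: acc unchanged = O
  bit 1 = 1: acc = O + (37, 13) = (37, 13)
  bit 2 = 1: acc = (37, 13) + (33, 8) = (11, 40)

6P = (11, 40)


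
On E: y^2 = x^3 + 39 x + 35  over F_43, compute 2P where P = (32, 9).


Doubling: s = (3 x1^2 + a) / (2 y1)
s = (3*32^2 + 39) / (2*9) mod 43 = 8
x3 = s^2 - 2 x1 mod 43 = 8^2 - 2*32 = 0
y3 = s (x1 - x3) - y1 mod 43 = 8 * (32 - 0) - 9 = 32

2P = (0, 32)


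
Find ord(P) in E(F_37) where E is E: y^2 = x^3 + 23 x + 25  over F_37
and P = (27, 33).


Compute successive multiples of P until we hit O:
  1P = (27, 33)
  2P = (10, 16)
  3P = (1, 30)
  4P = (21, 36)
  5P = (17, 36)
  6P = (9, 6)
  7P = (31, 35)
  8P = (7, 14)
  ... (continuing to 37P)
  37P = O

ord(P) = 37


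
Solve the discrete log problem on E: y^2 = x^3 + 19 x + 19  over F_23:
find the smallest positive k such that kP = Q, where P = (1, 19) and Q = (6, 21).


Enumerate multiples of P until we hit Q = (6, 21):
  1P = (1, 19)
  2P = (7, 9)
  3P = (5, 3)
  4P = (10, 17)
  5P = (20, 21)
  6P = (8, 19)
  7P = (14, 4)
  8P = (16, 16)
  9P = (18, 12)
  10P = (6, 2)
  11P = (11, 15)
  12P = (13, 18)
  13P = (13, 5)
  14P = (11, 8)
  15P = (6, 21)
Match found at i = 15.

k = 15


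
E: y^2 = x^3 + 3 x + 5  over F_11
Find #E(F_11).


For each x in F_11, count y with y^2 = x^3 + 3 x + 5 mod 11:
  x = 0: RHS = 5, y in [4, 7]  -> 2 point(s)
  x = 1: RHS = 9, y in [3, 8]  -> 2 point(s)
  x = 4: RHS = 4, y in [2, 9]  -> 2 point(s)
  x = 10: RHS = 1, y in [1, 10]  -> 2 point(s)
Affine points: 8. Add the point at infinity: total = 9.

#E(F_11) = 9


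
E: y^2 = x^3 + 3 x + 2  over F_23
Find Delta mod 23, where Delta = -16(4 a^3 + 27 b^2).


4 a^3 + 27 b^2 = 4*3^3 + 27*2^2 = 108 + 108 = 216
Delta = -16 * (216) = -3456
Delta mod 23 = 17

Delta = 17 (mod 23)


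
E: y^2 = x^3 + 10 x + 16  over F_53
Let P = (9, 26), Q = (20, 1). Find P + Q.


P != Q, so use the chord formula.
s = (y2 - y1) / (x2 - x1) = (28) / (11) mod 53 = 17
x3 = s^2 - x1 - x2 mod 53 = 17^2 - 9 - 20 = 48
y3 = s (x1 - x3) - y1 mod 53 = 17 * (9 - 48) - 26 = 0

P + Q = (48, 0)


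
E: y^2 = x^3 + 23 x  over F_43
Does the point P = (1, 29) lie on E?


Check whether y^2 = x^3 + 23 x + 0 (mod 43) for (x, y) = (1, 29).
LHS: y^2 = 29^2 mod 43 = 24
RHS: x^3 + 23 x + 0 = 1^3 + 23*1 + 0 mod 43 = 24
LHS = RHS

Yes, on the curve


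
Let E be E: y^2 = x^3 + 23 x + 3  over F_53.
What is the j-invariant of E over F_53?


Delta = -16(4 a^3 + 27 b^2) mod 53 = 22
-1728 * (4 a)^3 = -1728 * (4*23)^3 mod 53 = 40
j = 40 * 22^(-1) mod 53 = 50

j = 50 (mod 53)


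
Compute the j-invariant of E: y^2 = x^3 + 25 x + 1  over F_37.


Delta = -16(4 a^3 + 27 b^2) mod 37 = 11
-1728 * (4 a)^3 = -1728 * (4*25)^3 mod 37 = 11
j = 11 * 11^(-1) mod 37 = 1

j = 1 (mod 37)


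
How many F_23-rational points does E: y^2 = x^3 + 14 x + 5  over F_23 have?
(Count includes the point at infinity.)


For each x in F_23, count y with y^2 = x^3 + 14 x + 5 mod 23:
  x = 2: RHS = 18, y in [8, 15]  -> 2 point(s)
  x = 5: RHS = 16, y in [4, 19]  -> 2 point(s)
  x = 6: RHS = 6, y in [11, 12]  -> 2 point(s)
  x = 7: RHS = 9, y in [3, 20]  -> 2 point(s)
  x = 8: RHS = 8, y in [10, 13]  -> 2 point(s)
  x = 9: RHS = 9, y in [3, 20]  -> 2 point(s)
  x = 10: RHS = 18, y in [8, 15]  -> 2 point(s)
  x = 11: RHS = 18, y in [8, 15]  -> 2 point(s)
  x = 14: RHS = 1, y in [1, 22]  -> 2 point(s)
  x = 15: RHS = 2, y in [5, 18]  -> 2 point(s)
  x = 16: RHS = 1, y in [1, 22]  -> 2 point(s)
  x = 17: RHS = 4, y in [2, 21]  -> 2 point(s)
  x = 19: RHS = 0, y in [0]  -> 1 point(s)
  x = 22: RHS = 13, y in [6, 17]  -> 2 point(s)
Affine points: 27. Add the point at infinity: total = 28.

#E(F_23) = 28


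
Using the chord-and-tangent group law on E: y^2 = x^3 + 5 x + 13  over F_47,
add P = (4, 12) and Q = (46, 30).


P != Q, so use the chord formula.
s = (y2 - y1) / (x2 - x1) = (18) / (42) mod 47 = 34
x3 = s^2 - x1 - x2 mod 47 = 34^2 - 4 - 46 = 25
y3 = s (x1 - x3) - y1 mod 47 = 34 * (4 - 25) - 12 = 26

P + Q = (25, 26)


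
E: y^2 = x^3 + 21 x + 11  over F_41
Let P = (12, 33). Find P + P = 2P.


Doubling: s = (3 x1^2 + a) / (2 y1)
s = (3*12^2 + 21) / (2*33) mod 41 = 5
x3 = s^2 - 2 x1 mod 41 = 5^2 - 2*12 = 1
y3 = s (x1 - x3) - y1 mod 41 = 5 * (12 - 1) - 33 = 22

2P = (1, 22)


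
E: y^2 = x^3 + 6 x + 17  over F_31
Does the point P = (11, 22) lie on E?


Check whether y^2 = x^3 + 6 x + 17 (mod 31) for (x, y) = (11, 22).
LHS: y^2 = 22^2 mod 31 = 19
RHS: x^3 + 6 x + 17 = 11^3 + 6*11 + 17 mod 31 = 19
LHS = RHS

Yes, on the curve


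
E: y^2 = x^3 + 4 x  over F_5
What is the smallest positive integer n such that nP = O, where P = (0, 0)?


Compute successive multiples of P until we hit O:
  1P = (0, 0)
  2P = O

ord(P) = 2


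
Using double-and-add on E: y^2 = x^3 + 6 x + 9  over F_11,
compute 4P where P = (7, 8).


k = 4 = 100_2 (binary, LSB first: 001)
Double-and-add from P = (7, 8):
  bit 0 = 0: acc unchanged = O
  bit 1 = 0: acc unchanged = O
  bit 2 = 1: acc = O + (7, 3) = (7, 3)

4P = (7, 3)


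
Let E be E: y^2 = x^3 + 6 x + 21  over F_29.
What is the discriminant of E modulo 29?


4 a^3 + 27 b^2 = 4*6^3 + 27*21^2 = 864 + 11907 = 12771
Delta = -16 * (12771) = -204336
Delta mod 29 = 27

Delta = 27 (mod 29)


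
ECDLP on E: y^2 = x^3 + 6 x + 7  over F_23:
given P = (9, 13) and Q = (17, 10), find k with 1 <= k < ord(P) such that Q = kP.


Enumerate multiples of P until we hit Q = (17, 10):
  1P = (9, 13)
  2P = (17, 13)
  3P = (20, 10)
  4P = (7, 22)
  5P = (10, 3)
  6P = (12, 17)
  7P = (14, 11)
  8P = (2, 21)
  9P = (18, 17)
  10P = (5, 22)
  11P = (4, 16)
  12P = (3, 11)
  13P = (6, 11)
  14P = (11, 1)
  15P = (16, 6)
  16P = (22, 0)
  17P = (16, 17)
  18P = (11, 22)
  19P = (6, 12)
  20P = (3, 12)
  21P = (4, 7)
  22P = (5, 1)
  23P = (18, 6)
  24P = (2, 2)
  25P = (14, 12)
  26P = (12, 6)
  27P = (10, 20)
  28P = (7, 1)
  29P = (20, 13)
  30P = (17, 10)
Match found at i = 30.

k = 30


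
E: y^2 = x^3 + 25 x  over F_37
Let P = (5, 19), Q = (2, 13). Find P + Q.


P != Q, so use the chord formula.
s = (y2 - y1) / (x2 - x1) = (31) / (34) mod 37 = 2
x3 = s^2 - x1 - x2 mod 37 = 2^2 - 5 - 2 = 34
y3 = s (x1 - x3) - y1 mod 37 = 2 * (5 - 34) - 19 = 34

P + Q = (34, 34)


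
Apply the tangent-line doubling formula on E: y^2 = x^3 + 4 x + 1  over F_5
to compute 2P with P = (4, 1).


Doubling: s = (3 x1^2 + a) / (2 y1)
s = (3*4^2 + 4) / (2*1) mod 5 = 1
x3 = s^2 - 2 x1 mod 5 = 1^2 - 2*4 = 3
y3 = s (x1 - x3) - y1 mod 5 = 1 * (4 - 3) - 1 = 0

2P = (3, 0)


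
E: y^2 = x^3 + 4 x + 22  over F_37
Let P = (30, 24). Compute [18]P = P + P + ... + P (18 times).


k = 18 = 10010_2 (binary, LSB first: 01001)
Double-and-add from P = (30, 24):
  bit 0 = 0: acc unchanged = O
  bit 1 = 1: acc = O + (26, 4) = (26, 4)
  bit 2 = 0: acc unchanged = (26, 4)
  bit 3 = 0: acc unchanged = (26, 4)
  bit 4 = 1: acc = (26, 4) + (20, 31) = (2, 36)

18P = (2, 36)


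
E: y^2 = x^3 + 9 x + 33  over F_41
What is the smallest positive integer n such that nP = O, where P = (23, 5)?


Compute successive multiples of P until we hit O:
  1P = (23, 5)
  2P = (16, 38)
  3P = (10, 4)
  4P = (0, 22)
  5P = (38, 15)
  6P = (26, 34)
  7P = (8, 17)
  8P = (9, 33)
  ... (continuing to 27P)
  27P = O

ord(P) = 27


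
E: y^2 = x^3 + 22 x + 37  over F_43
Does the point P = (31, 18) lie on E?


Check whether y^2 = x^3 + 22 x + 37 (mod 43) for (x, y) = (31, 18).
LHS: y^2 = 18^2 mod 43 = 23
RHS: x^3 + 22 x + 37 = 31^3 + 22*31 + 37 mod 43 = 23
LHS = RHS

Yes, on the curve


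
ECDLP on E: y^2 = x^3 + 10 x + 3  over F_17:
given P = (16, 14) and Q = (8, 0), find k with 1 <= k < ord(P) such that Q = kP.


Enumerate multiples of P until we hit Q = (8, 0):
  1P = (16, 14)
  2P = (10, 7)
  3P = (7, 5)
  4P = (12, 7)
  5P = (8, 0)
Match found at i = 5.

k = 5


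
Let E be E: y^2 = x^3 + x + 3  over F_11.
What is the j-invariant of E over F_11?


Delta = -16(4 a^3 + 27 b^2) mod 11 = 8
-1728 * (4 a)^3 = -1728 * (4*1)^3 mod 11 = 2
j = 2 * 8^(-1) mod 11 = 3

j = 3 (mod 11)


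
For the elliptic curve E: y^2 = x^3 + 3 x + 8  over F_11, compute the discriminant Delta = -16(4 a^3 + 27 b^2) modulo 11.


4 a^3 + 27 b^2 = 4*3^3 + 27*8^2 = 108 + 1728 = 1836
Delta = -16 * (1836) = -29376
Delta mod 11 = 5

Delta = 5 (mod 11)


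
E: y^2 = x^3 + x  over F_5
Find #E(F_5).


For each x in F_5, count y with y^2 = x^3 + 1 x + 0 mod 5:
  x = 0: RHS = 0, y in [0]  -> 1 point(s)
  x = 2: RHS = 0, y in [0]  -> 1 point(s)
  x = 3: RHS = 0, y in [0]  -> 1 point(s)
Affine points: 3. Add the point at infinity: total = 4.

#E(F_5) = 4


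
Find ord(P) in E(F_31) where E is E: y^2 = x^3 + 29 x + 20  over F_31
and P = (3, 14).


Compute successive multiples of P until we hit O:
  1P = (3, 14)
  2P = (29, 27)
  3P = (7, 15)
  4P = (23, 12)
  5P = (14, 15)
  6P = (24, 1)
  7P = (6, 10)
  8P = (10, 16)
  ... (continuing to 37P)
  37P = O

ord(P) = 37


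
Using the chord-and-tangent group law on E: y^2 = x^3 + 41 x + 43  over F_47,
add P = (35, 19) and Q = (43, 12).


P != Q, so use the chord formula.
s = (y2 - y1) / (x2 - x1) = (40) / (8) mod 47 = 5
x3 = s^2 - x1 - x2 mod 47 = 5^2 - 35 - 43 = 41
y3 = s (x1 - x3) - y1 mod 47 = 5 * (35 - 41) - 19 = 45

P + Q = (41, 45)


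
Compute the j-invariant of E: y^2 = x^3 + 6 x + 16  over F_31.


Delta = -16(4 a^3 + 27 b^2) mod 31 = 18
-1728 * (4 a)^3 = -1728 * (4*6)^3 mod 31 = 15
j = 15 * 18^(-1) mod 31 = 6

j = 6 (mod 31)


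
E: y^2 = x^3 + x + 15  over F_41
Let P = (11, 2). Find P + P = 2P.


Doubling: s = (3 x1^2 + a) / (2 y1)
s = (3*11^2 + 1) / (2*2) mod 41 = 9
x3 = s^2 - 2 x1 mod 41 = 9^2 - 2*11 = 18
y3 = s (x1 - x3) - y1 mod 41 = 9 * (11 - 18) - 2 = 17

2P = (18, 17)


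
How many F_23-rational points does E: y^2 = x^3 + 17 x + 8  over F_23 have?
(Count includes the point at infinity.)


For each x in F_23, count y with y^2 = x^3 + 17 x + 8 mod 23:
  x = 0: RHS = 8, y in [10, 13]  -> 2 point(s)
  x = 1: RHS = 3, y in [7, 16]  -> 2 point(s)
  x = 2: RHS = 4, y in [2, 21]  -> 2 point(s)
  x = 4: RHS = 2, y in [5, 18]  -> 2 point(s)
  x = 6: RHS = 4, y in [2, 21]  -> 2 point(s)
  x = 8: RHS = 12, y in [9, 14]  -> 2 point(s)
  x = 9: RHS = 16, y in [4, 19]  -> 2 point(s)
  x = 11: RHS = 8, y in [10, 13]  -> 2 point(s)
  x = 12: RHS = 8, y in [10, 13]  -> 2 point(s)
  x = 14: RHS = 0, y in [0]  -> 1 point(s)
  x = 15: RHS = 4, y in [2, 21]  -> 2 point(s)
  x = 16: RHS = 6, y in [11, 12]  -> 2 point(s)
  x = 17: RHS = 12, y in [9, 14]  -> 2 point(s)
  x = 21: RHS = 12, y in [9, 14]  -> 2 point(s)
  x = 22: RHS = 13, y in [6, 17]  -> 2 point(s)
Affine points: 29. Add the point at infinity: total = 30.

#E(F_23) = 30


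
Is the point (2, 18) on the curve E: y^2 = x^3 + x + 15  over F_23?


Check whether y^2 = x^3 + 1 x + 15 (mod 23) for (x, y) = (2, 18).
LHS: y^2 = 18^2 mod 23 = 2
RHS: x^3 + 1 x + 15 = 2^3 + 1*2 + 15 mod 23 = 2
LHS = RHS

Yes, on the curve


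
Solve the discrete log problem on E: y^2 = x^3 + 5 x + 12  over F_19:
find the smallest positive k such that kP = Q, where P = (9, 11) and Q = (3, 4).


Enumerate multiples of P until we hit Q = (3, 4):
  1P = (9, 11)
  2P = (18, 5)
  3P = (3, 4)
Match found at i = 3.

k = 3


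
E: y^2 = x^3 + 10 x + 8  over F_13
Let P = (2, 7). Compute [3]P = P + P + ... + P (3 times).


k = 3 = 11_2 (binary, LSB first: 11)
Double-and-add from P = (2, 7):
  bit 0 = 1: acc = O + (2, 7) = (2, 7)
  bit 1 = 1: acc = (2, 7) + (12, 7) = (12, 6)

3P = (12, 6)


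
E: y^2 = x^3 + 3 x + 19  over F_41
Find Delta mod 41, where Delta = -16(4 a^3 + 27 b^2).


4 a^3 + 27 b^2 = 4*3^3 + 27*19^2 = 108 + 9747 = 9855
Delta = -16 * (9855) = -157680
Delta mod 41 = 6

Delta = 6 (mod 41)


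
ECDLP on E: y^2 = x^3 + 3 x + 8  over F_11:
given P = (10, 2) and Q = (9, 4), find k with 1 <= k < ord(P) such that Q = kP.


Enumerate multiples of P until we hit Q = (9, 4):
  1P = (10, 2)
  2P = (7, 8)
  3P = (9, 7)
  4P = (6, 0)
  5P = (9, 4)
Match found at i = 5.

k = 5


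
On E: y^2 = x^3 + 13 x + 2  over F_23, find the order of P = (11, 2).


Compute successive multiples of P until we hit O:
  1P = (11, 2)
  2P = (5, 10)
  3P = (19, 1)
  4P = (2, 17)
  5P = (0, 18)
  6P = (1, 19)
  7P = (4, 16)
  8P = (12, 0)
  ... (continuing to 16P)
  16P = O

ord(P) = 16


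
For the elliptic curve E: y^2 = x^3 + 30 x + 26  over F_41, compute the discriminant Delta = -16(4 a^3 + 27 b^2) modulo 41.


4 a^3 + 27 b^2 = 4*30^3 + 27*26^2 = 108000 + 18252 = 126252
Delta = -16 * (126252) = -2020032
Delta mod 41 = 38

Delta = 38 (mod 41)


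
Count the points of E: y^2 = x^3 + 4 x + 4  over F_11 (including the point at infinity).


For each x in F_11, count y with y^2 = x^3 + 4 x + 4 mod 11:
  x = 0: RHS = 4, y in [2, 9]  -> 2 point(s)
  x = 1: RHS = 9, y in [3, 8]  -> 2 point(s)
  x = 2: RHS = 9, y in [3, 8]  -> 2 point(s)
  x = 7: RHS = 1, y in [1, 10]  -> 2 point(s)
  x = 8: RHS = 9, y in [3, 8]  -> 2 point(s)
Affine points: 10. Add the point at infinity: total = 11.

#E(F_11) = 11


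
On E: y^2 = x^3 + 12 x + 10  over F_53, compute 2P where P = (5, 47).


Doubling: s = (3 x1^2 + a) / (2 y1)
s = (3*5^2 + 12) / (2*47) mod 53 = 6
x3 = s^2 - 2 x1 mod 53 = 6^2 - 2*5 = 26
y3 = s (x1 - x3) - y1 mod 53 = 6 * (5 - 26) - 47 = 39

2P = (26, 39)


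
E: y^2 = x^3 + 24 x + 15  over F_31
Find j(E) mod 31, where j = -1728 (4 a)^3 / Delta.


Delta = -16(4 a^3 + 27 b^2) mod 31 = 20
-1728 * (4 a)^3 = -1728 * (4*24)^3 mod 31 = 30
j = 30 * 20^(-1) mod 31 = 17

j = 17 (mod 31)


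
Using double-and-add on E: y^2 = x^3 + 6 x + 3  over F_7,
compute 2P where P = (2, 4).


k = 2 = 10_2 (binary, LSB first: 01)
Double-and-add from P = (2, 4):
  bit 0 = 0: acc unchanged = O
  bit 1 = 1: acc = O + (5, 5) = (5, 5)

2P = (5, 5)


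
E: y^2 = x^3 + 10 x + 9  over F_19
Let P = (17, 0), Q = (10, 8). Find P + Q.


P != Q, so use the chord formula.
s = (y2 - y1) / (x2 - x1) = (8) / (12) mod 19 = 7
x3 = s^2 - x1 - x2 mod 19 = 7^2 - 17 - 10 = 3
y3 = s (x1 - x3) - y1 mod 19 = 7 * (17 - 3) - 0 = 3

P + Q = (3, 3)


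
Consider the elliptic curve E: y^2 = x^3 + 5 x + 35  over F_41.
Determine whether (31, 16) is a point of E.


Check whether y^2 = x^3 + 5 x + 35 (mod 41) for (x, y) = (31, 16).
LHS: y^2 = 16^2 mod 41 = 10
RHS: x^3 + 5 x + 35 = 31^3 + 5*31 + 35 mod 41 = 10
LHS = RHS

Yes, on the curve


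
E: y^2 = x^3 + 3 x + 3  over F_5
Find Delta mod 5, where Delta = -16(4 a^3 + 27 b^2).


4 a^3 + 27 b^2 = 4*3^3 + 27*3^2 = 108 + 243 = 351
Delta = -16 * (351) = -5616
Delta mod 5 = 4

Delta = 4 (mod 5)


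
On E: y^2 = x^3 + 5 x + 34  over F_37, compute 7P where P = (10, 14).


k = 7 = 111_2 (binary, LSB first: 111)
Double-and-add from P = (10, 14):
  bit 0 = 1: acc = O + (10, 14) = (10, 14)
  bit 1 = 1: acc = (10, 14) + (18, 31) = (6, 13)
  bit 2 = 1: acc = (6, 13) + (28, 0) = (10, 23)

7P = (10, 23)


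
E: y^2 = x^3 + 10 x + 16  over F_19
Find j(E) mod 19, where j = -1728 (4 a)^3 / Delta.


Delta = -16(4 a^3 + 27 b^2) mod 19 = 18
-1728 * (4 a)^3 = -1728 * (4*10)^3 mod 19 = 8
j = 8 * 18^(-1) mod 19 = 11

j = 11 (mod 19)


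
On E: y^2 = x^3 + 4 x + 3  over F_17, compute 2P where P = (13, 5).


Doubling: s = (3 x1^2 + a) / (2 y1)
s = (3*13^2 + 4) / (2*5) mod 17 = 12
x3 = s^2 - 2 x1 mod 17 = 12^2 - 2*13 = 16
y3 = s (x1 - x3) - y1 mod 17 = 12 * (13 - 16) - 5 = 10

2P = (16, 10)


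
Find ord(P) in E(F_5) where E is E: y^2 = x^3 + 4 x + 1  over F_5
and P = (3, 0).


Compute successive multiples of P until we hit O:
  1P = (3, 0)
  2P = O

ord(P) = 2


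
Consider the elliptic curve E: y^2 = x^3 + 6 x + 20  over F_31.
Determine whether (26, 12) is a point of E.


Check whether y^2 = x^3 + 6 x + 20 (mod 31) for (x, y) = (26, 12).
LHS: y^2 = 12^2 mod 31 = 20
RHS: x^3 + 6 x + 20 = 26^3 + 6*26 + 20 mod 31 = 20
LHS = RHS

Yes, on the curve


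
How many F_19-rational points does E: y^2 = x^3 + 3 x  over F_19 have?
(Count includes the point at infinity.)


For each x in F_19, count y with y^2 = x^3 + 3 x + 0 mod 19:
  x = 0: RHS = 0, y in [0]  -> 1 point(s)
  x = 1: RHS = 4, y in [2, 17]  -> 2 point(s)
  x = 3: RHS = 17, y in [6, 13]  -> 2 point(s)
  x = 4: RHS = 0, y in [0]  -> 1 point(s)
  x = 5: RHS = 7, y in [8, 11]  -> 2 point(s)
  x = 6: RHS = 6, y in [5, 14]  -> 2 point(s)
  x = 8: RHS = 4, y in [2, 17]  -> 2 point(s)
  x = 10: RHS = 4, y in [2, 17]  -> 2 point(s)
  x = 12: RHS = 16, y in [4, 15]  -> 2 point(s)
  x = 15: RHS = 0, y in [0]  -> 1 point(s)
  x = 17: RHS = 5, y in [9, 10]  -> 2 point(s)
Affine points: 19. Add the point at infinity: total = 20.

#E(F_19) = 20


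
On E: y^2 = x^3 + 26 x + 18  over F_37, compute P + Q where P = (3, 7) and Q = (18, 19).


P != Q, so use the chord formula.
s = (y2 - y1) / (x2 - x1) = (12) / (15) mod 37 = 23
x3 = s^2 - x1 - x2 mod 37 = 23^2 - 3 - 18 = 27
y3 = s (x1 - x3) - y1 mod 37 = 23 * (3 - 27) - 7 = 33

P + Q = (27, 33)


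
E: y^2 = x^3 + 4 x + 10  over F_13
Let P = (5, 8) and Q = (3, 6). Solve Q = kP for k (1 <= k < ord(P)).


Enumerate multiples of P until we hit Q = (3, 6):
  1P = (5, 8)
  2P = (6, 9)
  3P = (3, 7)
  4P = (2, 0)
  5P = (3, 6)
Match found at i = 5.

k = 5


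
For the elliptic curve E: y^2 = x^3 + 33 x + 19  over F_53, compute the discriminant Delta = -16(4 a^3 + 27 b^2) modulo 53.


4 a^3 + 27 b^2 = 4*33^3 + 27*19^2 = 143748 + 9747 = 153495
Delta = -16 * (153495) = -2455920
Delta mod 53 = 47

Delta = 47 (mod 53)


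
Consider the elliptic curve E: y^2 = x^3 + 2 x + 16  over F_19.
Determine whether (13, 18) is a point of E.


Check whether y^2 = x^3 + 2 x + 16 (mod 19) for (x, y) = (13, 18).
LHS: y^2 = 18^2 mod 19 = 1
RHS: x^3 + 2 x + 16 = 13^3 + 2*13 + 16 mod 19 = 16
LHS != RHS

No, not on the curve


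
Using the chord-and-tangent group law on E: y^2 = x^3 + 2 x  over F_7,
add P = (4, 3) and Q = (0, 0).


P != Q, so use the chord formula.
s = (y2 - y1) / (x2 - x1) = (4) / (3) mod 7 = 6
x3 = s^2 - x1 - x2 mod 7 = 6^2 - 4 - 0 = 4
y3 = s (x1 - x3) - y1 mod 7 = 6 * (4 - 4) - 3 = 4

P + Q = (4, 4)


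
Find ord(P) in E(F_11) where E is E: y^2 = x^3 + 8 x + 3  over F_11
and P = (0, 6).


Compute successive multiples of P until we hit O:
  1P = (0, 6)
  2P = (9, 10)
  3P = (6, 6)
  4P = (5, 5)
  5P = (10, 7)
  6P = (2, 7)
  7P = (1, 10)
  8P = (4, 0)
  ... (continuing to 16P)
  16P = O

ord(P) = 16


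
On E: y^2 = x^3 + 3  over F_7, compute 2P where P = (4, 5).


k = 2 = 10_2 (binary, LSB first: 01)
Double-and-add from P = (4, 5):
  bit 0 = 0: acc unchanged = O
  bit 1 = 1: acc = O + (3, 4) = (3, 4)

2P = (3, 4)


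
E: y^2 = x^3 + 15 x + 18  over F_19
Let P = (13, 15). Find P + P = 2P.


Doubling: s = (3 x1^2 + a) / (2 y1)
s = (3*13^2 + 15) / (2*15) mod 19 = 6
x3 = s^2 - 2 x1 mod 19 = 6^2 - 2*13 = 10
y3 = s (x1 - x3) - y1 mod 19 = 6 * (13 - 10) - 15 = 3

2P = (10, 3)


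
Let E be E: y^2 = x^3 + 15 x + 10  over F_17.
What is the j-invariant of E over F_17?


Delta = -16(4 a^3 + 27 b^2) mod 17 = 16
-1728 * (4 a)^3 = -1728 * (4*15)^3 mod 17 = 5
j = 5 * 16^(-1) mod 17 = 12

j = 12 (mod 17)


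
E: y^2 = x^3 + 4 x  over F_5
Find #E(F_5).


For each x in F_5, count y with y^2 = x^3 + 4 x + 0 mod 5:
  x = 0: RHS = 0, y in [0]  -> 1 point(s)
  x = 1: RHS = 0, y in [0]  -> 1 point(s)
  x = 2: RHS = 1, y in [1, 4]  -> 2 point(s)
  x = 3: RHS = 4, y in [2, 3]  -> 2 point(s)
  x = 4: RHS = 0, y in [0]  -> 1 point(s)
Affine points: 7. Add the point at infinity: total = 8.

#E(F_5) = 8


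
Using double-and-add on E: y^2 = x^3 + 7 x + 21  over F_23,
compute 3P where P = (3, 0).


k = 3 = 11_2 (binary, LSB first: 11)
Double-and-add from P = (3, 0):
  bit 0 = 1: acc = O + (3, 0) = (3, 0)
  bit 1 = 1: acc = (3, 0) + O = (3, 0)

3P = (3, 0)


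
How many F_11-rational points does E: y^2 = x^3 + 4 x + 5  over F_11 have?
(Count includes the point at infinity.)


For each x in F_11, count y with y^2 = x^3 + 4 x + 5 mod 11:
  x = 0: RHS = 5, y in [4, 7]  -> 2 point(s)
  x = 3: RHS = 0, y in [0]  -> 1 point(s)
  x = 6: RHS = 3, y in [5, 6]  -> 2 point(s)
  x = 9: RHS = 0, y in [0]  -> 1 point(s)
  x = 10: RHS = 0, y in [0]  -> 1 point(s)
Affine points: 7. Add the point at infinity: total = 8.

#E(F_11) = 8
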